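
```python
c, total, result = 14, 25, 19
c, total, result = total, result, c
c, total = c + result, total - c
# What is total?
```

Trace:
`c, total, result = 14, 25, 19` → c = 14; total = 25; result = 19
`c, total, result = total, result, c` → c = 25; total = 19; result = 14
`c, total = c + result, total - c` → c = 39; total = -6
So total = -6

Answer: -6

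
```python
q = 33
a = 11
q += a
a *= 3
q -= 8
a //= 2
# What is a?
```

Trace:
`q = 33` → q = 33
`a = 11` → a = 11
`q += a` → q = 44
`a *= 3` → a = 33
`q -= 8` → q = 36
`a //= 2` → a = 16
So a = 16

Answer: 16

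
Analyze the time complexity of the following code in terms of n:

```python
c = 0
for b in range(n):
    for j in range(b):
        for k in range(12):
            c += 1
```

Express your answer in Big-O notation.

Each loop level contributes: n × n × 1. Multiplying the contributions gives O(n^2).

Answer: O(n^2)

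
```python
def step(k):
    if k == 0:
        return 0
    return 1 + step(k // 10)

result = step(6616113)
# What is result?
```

Count of digits of 6616113: 7

Answer: 7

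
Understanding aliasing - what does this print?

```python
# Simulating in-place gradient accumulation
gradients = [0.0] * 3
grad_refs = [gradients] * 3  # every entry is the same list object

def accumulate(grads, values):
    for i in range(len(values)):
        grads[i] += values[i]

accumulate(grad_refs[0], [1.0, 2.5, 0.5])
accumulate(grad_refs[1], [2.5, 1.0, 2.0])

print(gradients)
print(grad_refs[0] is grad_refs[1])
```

Key concept: gradient accumulation aliasing.
Step by step:
`gradients = [0.0] * 3` → gradients = [0.0, 0.0, 0.0]
`grad_refs = [gradients] * 3` → grad_refs = [[0.0, 0.0, 0.0], [0.0, 0.0, 0.0], [0.0, 0.0, 0.0]]
`accumulate(grad_refs[0], [1.0, 2.5, 0.5])` → gradients = [1.0, 2.5, 0.5]; grad_refs = [[1.0, 2.5, 0.5], [1.0, 2.5, 0.5], [1.0, 2.5, 0.5]]
`accumulate(grad_refs[1], [2.5, 1.0, 2.0])` → gradients = [3.5, 3.5, 2.5]; grad_refs = [[3.5, 3.5, 2.5], [3.5, 3.5, 2.5], [3.5, 3.5, 2.5]]
`print(gradients)` → prints [3.5, 3.5, 2.5]
`print(grad_refs[0] is grad_refs[1])` → prints True

Answer:
[3.5, 3.5, 2.5]
True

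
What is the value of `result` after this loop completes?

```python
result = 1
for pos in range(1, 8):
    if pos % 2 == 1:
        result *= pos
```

Product of odd numbers 1 to 7
`result` takes the values: 1 → 3 → 15 → 105

Answer: 105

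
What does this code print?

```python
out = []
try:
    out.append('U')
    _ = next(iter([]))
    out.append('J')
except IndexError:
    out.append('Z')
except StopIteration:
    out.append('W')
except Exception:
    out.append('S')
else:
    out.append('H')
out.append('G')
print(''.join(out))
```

Execution trace: 'U' (try body) → 'W' (except StopIteration) → 'G' (after the try/except). Output: UWG

Answer: UWG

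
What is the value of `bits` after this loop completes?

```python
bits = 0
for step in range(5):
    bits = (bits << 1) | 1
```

Build 5 consecutive 1-bits: 0b11111
`bits` takes the values: 0 → 1 → 3 → 7 → 15 → 31

Answer: 31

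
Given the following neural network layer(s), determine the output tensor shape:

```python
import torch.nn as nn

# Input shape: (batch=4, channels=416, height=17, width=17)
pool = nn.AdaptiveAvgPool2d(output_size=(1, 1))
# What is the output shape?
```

Input: (4, 416, 17, 17) -> Output: (4, 416, 1, 1)

Answer: (4, 416, 1, 1)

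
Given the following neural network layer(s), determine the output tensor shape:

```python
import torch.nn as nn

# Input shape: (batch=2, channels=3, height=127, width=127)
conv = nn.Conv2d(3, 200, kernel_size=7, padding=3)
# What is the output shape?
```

Input: (2, 3, 127, 127) -> Output: (2, 200, 127, 127)

Answer: (2, 200, 127, 127)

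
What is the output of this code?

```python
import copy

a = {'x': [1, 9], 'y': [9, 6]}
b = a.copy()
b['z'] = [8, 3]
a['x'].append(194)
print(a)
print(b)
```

Key concept: shallow copy of dict with mutable values.
Step by step:
`a = {'x': [1, 9], 'y': [9, 6]}` → a = {'x': [1, 9], 'y': [9, 6]}
`b = a.copy()` → b = {'x': [1, 9], 'y': [9, 6]}
`b['z'] = [8, 3]` → b = {'x': [1, 9], 'y': [9, 6], 'z': [8, 3]}
`a['x'].append(194)` → a = {'x': [1, 9, 194], 'y': [9, 6]}; b = {'x': [1, 9, 194], 'y': [9, 6], 'z': [8, 3]}
`print(a)` → prints {'x': [1, 9, 194], 'y': [9, 6]}
`print(b)` → prints {'x': [1, 9, 194], 'y': [9, 6], 'z': [8, 3]}

Answer:
{'x': [1, 9, 194], 'y': [9, 6]}
{'x': [1, 9, 194], 'y': [9, 6], 'z': [8, 3]}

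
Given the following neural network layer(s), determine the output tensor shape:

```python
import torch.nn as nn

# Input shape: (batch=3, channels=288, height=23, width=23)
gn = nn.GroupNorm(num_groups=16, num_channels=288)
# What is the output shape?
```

Input: (3, 288, 23, 23) -> Output: (3, 288, 23, 23)

Answer: (3, 288, 23, 23)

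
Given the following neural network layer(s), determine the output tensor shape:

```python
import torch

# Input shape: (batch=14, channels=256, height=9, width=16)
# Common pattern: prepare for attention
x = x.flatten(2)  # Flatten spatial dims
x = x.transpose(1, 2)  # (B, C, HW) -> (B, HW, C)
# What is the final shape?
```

Input: (14, 256, 9, 16) -> after flatten(2): (14, 256, 144) -> Output: (14, 144, 256)

Answer: (14, 144, 256)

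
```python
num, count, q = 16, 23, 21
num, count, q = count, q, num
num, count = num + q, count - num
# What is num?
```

Trace:
`num, count, q = 16, 23, 21` → num = 16; count = 23; q = 21
`num, count, q = count, q, num` → num = 23; count = 21; q = 16
`num, count = num + q, count - num` → num = 39; count = -2
So num = 39

Answer: 39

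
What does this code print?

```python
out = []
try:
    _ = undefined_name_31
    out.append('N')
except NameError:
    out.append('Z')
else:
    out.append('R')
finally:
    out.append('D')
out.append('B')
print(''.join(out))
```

Execution trace: 'Z' (except NameError) → 'D' (finally) → 'B' (after the try/except). Output: ZDB

Answer: ZDB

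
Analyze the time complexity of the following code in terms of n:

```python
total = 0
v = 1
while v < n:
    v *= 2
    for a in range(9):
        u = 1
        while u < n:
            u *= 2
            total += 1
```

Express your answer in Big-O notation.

Each loop level contributes: log n × 1 × log n. Multiplying the contributions gives O(log² n).

Answer: O(log² n)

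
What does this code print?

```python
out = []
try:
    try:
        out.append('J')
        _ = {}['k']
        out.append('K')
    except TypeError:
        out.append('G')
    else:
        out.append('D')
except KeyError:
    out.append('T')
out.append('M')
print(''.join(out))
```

Execution trace: 'J' (inner try body) → 'T' (outer except KeyError) → 'M' (after the try/except). Output: JTM

Answer: JTM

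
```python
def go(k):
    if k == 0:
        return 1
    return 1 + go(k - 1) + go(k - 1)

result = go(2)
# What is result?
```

go(k) = 1 + 2·go(k-1), go(0)=1. Closed form: (1+1)·2^2 - 1 = 7.

Answer: 7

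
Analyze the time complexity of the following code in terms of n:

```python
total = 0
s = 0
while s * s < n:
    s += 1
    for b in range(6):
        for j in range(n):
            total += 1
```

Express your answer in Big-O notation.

Each loop level contributes: √n × 1 × n. Multiplying the contributions gives O(n√n).

Answer: O(n√n)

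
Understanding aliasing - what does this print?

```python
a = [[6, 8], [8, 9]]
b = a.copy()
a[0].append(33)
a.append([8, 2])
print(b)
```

Key concept: shallow copy with nested lists.
Step by step:
`a = [[6, 8], [8, 9]]` → a = [[6, 8], [8, 9]]
`b = a.copy()` → b = [[6, 8], [8, 9]]
`a[0].append(33)` → a = [[6, 8, 33], [8, 9]]; b = [[6, 8, 33], [8, 9]]
`a.append([8, 2])` → a = [[6, 8, 33], [8, 9], [8, 2]]
`print(b)` → prints [[6, 8, 33], [8, 9]]

Answer: [[6, 8, 33], [8, 9]]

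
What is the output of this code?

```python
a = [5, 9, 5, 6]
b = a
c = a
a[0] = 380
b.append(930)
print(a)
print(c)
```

Key concept: multiple aliases.
Step by step:
`a = [5, 9, 5, 6]` → a = [5, 9, 5, 6]
`b = a` → b = [5, 9, 5, 6] (same object as a)
`c = a` → c = [5, 9, 5, 6] (same object as a, b)
`a[0] = 380` → a = [380, 9, 5, 6] (same object as b, c); b = [380, 9, 5, 6] (same object as a, c); c = [380, 9, 5, 6] (same object as a, b)
`b.append(930)` → a = [380, 9, 5, 6, 930] (same object as b, c); b = [380, 9, 5, 6, 930] (same object as a, c); c = [380, 9, 5, 6, 930] (same object as a, b)
`print(a)` → prints [380, 9, 5, 6, 930]
`print(c)` → prints [380, 9, 5, 6, 930]

Answer:
[380, 9, 5, 6, 930]
[380, 9, 5, 6, 930]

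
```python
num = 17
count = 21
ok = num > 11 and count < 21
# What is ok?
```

Trace:
`num = 17` → num = 17
`count = 21` → count = 21
`ok = num > 11 and count < 21` → ok = False
So ok = False

Answer: False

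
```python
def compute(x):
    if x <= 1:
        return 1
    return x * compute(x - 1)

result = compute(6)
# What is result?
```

compute(6) = 6 * 5 * 4 * 3 * 2 * 1 = 720

Answer: 720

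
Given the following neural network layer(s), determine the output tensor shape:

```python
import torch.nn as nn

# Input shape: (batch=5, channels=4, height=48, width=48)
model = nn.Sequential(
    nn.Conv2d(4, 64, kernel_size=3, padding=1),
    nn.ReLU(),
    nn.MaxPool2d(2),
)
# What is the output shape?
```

Input: (5, 4, 48, 48) -> after Conv2d: (5, 64, 48, 48) -> after ReLU: (5, 64, 48, 48) -> Output: (5, 64, 24, 24)

Answer: (5, 64, 24, 24)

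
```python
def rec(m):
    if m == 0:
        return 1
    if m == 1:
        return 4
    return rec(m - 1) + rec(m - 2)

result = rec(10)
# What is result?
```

Build up from base cases: rec(0)=1, rec(1)=4, rec(2)=5, rec(3)=9, rec(4)=14, rec(5)=23, rec(6)=37, ..., rec(10)=254

Answer: 254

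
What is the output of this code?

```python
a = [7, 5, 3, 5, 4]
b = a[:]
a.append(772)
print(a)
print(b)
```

Key concept: slice [:] creates copy.
Step by step:
`a = [7, 5, 3, 5, 4]` → a = [7, 5, 3, 5, 4]
`b = a[:]` → b = [7, 5, 3, 5, 4]
`a.append(772)` → a = [7, 5, 3, 5, 4, 772]
`print(a)` → prints [7, 5, 3, 5, 4, 772]
`print(b)` → prints [7, 5, 3, 5, 4]

Answer:
[7, 5, 3, 5, 4, 772]
[7, 5, 3, 5, 4]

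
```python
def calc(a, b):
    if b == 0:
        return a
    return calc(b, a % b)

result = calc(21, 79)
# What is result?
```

calc(21, 79) -> calc(79, 21) -> calc(21, 16) -> calc(16, 5) -> calc(5, 1) -> calc(1, 0) -> 1

Answer: 1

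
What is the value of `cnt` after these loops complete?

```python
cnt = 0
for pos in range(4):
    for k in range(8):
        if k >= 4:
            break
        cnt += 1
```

Inner breaks at 4, outer runs 4 times
`cnt` takes the values: 0 → 1 → 2 → 3 → 4 → 5 → 6 → 7 → 8 → 9 → 10 → 11 → 12 → 13 → 14 → 15 → 16

Answer: 16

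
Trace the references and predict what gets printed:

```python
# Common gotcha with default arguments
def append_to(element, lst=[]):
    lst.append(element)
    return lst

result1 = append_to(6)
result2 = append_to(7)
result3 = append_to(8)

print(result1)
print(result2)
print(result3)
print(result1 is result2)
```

Key concept: mutable default argument gotcha.
Step by step:
`result1 = append_to(6)` → result1 = [6]
`result2 = append_to(7)` → result1 = [6, 7] (same object as result2); result2 = [6, 7] (same object as result1)
`result3 = append_to(8)` → result1 = [6, 7, 8] (same object as result2, result3); result2 = [6, 7, 8] (same object as result1, result3); result3 = [6, 7, 8] (same object as result1, result2)
`print(result1)` → prints [6, 7, 8]
`print(result2)` → prints [6, 7, 8]
`print(result3)` → prints [6, 7, 8]
`print(result1 is result2)` → prints True

Answer:
[6, 7, 8]
[6, 7, 8]
[6, 7, 8]
True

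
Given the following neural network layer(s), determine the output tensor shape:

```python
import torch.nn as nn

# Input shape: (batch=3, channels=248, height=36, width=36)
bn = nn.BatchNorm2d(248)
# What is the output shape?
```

Input: (3, 248, 36, 36) -> Output: (3, 248, 36, 36)

Answer: (3, 248, 36, 36)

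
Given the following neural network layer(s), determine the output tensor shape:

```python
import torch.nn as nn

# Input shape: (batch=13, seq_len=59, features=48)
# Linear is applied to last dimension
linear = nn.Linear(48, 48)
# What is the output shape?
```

Input: (13, 59, 48) -> Output: (13, 59, 48)

Answer: (13, 59, 48)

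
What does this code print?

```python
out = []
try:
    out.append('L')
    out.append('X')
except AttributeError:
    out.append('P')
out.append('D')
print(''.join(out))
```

Execution trace: 'L' (try body) → 'X' (try body, no exception) → 'D' (after the try/except). Output: LXD

Answer: LXD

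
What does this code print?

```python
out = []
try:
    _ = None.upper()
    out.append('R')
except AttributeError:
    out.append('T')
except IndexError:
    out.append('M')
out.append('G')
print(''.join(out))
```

Execution trace: 'T' (except AttributeError) → 'G' (after the try/except). Output: TG

Answer: TG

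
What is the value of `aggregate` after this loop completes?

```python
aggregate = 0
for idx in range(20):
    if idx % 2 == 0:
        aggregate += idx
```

Sum of even numbers 0 to 19
`aggregate` takes the values: 0 → 2 → 6 → 12 → 20 → 30 → 42 → 56 → 72 → 90

Answer: 90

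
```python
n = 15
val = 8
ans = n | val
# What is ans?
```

Trace:
`n = 15` → n = 15
`val = 8` → val = 8
`ans = n | val` → ans = 15
So ans = 15

Answer: 15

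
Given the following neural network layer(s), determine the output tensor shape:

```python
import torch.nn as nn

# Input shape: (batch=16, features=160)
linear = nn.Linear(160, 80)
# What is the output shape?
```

Input: (16, 160) -> Output: (16, 80)

Answer: (16, 80)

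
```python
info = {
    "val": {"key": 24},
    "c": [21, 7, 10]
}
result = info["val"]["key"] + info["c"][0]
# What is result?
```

Trace:
`info = { ...` → info = {'val': {'key': 24}, 'c': [21, 7, 10]}
`result = info["val"]["key"] + info["c"][0]` → result = 45
So result = 45

Answer: 45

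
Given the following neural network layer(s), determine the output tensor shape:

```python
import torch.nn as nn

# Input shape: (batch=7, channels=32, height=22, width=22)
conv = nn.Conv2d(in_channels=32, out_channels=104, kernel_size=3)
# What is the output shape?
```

Input: (7, 32, 22, 22) -> Output: (7, 104, 20, 20)

Answer: (7, 104, 20, 20)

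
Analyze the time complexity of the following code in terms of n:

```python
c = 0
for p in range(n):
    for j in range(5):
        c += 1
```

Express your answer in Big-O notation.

Each loop level contributes: n × 1. Multiplying the contributions gives O(n).

Answer: O(n)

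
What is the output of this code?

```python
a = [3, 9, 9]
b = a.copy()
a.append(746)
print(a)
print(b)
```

Key concept: list.copy() creates independent copy.
Step by step:
`a = [3, 9, 9]` → a = [3, 9, 9]
`b = a.copy()` → b = [3, 9, 9]
`a.append(746)` → a = [3, 9, 9, 746]
`print(a)` → prints [3, 9, 9, 746]
`print(b)` → prints [3, 9, 9]

Answer:
[3, 9, 9, 746]
[3, 9, 9]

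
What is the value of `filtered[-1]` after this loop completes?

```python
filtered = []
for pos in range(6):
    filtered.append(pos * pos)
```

Last element of squares 0 to 5
`filtered` takes the values: [] → [0] → [0, 1] → [0, 1, 4] → [0, 1, 4, 9] → [0, 1, 4, 9, 16] → [0, 1, 4, 9, 16, 25]
So `filtered[-1]` = 25

Answer: 25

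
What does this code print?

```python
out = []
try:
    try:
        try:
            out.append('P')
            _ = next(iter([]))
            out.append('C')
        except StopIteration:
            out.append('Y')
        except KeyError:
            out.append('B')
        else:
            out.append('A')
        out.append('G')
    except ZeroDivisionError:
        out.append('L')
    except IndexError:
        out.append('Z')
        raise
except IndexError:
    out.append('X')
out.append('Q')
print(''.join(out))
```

Execution trace: 'P' (inner try body) → 'Y' (inner except StopIteration) → 'G' (try body, no exception) → 'Q' (after the try/except). Output: PYGQ

Answer: PYGQ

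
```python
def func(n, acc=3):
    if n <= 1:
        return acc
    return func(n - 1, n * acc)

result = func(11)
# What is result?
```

Accumulator trace (n, acc): (11, 3) -> (10, 33) -> (9, 330) -> (8, 2970) -> (7, 23760) -> (6, 166320) -> (5, 997920) -> (4, 4989600) -> (3, 19958400) -> (2, 59875200) -> (1, 119750400) -> return 119750400

Answer: 119750400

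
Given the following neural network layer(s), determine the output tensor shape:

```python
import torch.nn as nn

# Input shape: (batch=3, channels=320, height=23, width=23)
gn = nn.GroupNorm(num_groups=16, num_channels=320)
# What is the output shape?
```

Input: (3, 320, 23, 23) -> Output: (3, 320, 23, 23)

Answer: (3, 320, 23, 23)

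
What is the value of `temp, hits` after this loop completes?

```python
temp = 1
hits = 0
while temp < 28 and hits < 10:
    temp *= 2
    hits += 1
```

Double until >= 28 or 10 iterations
`temp, hits` takes the values: (1, 0) → (2, 0) → (2, 1) → (4, 1) → (4, 2) → (8, 2) → (8, 3) → (16, 3) → (16, 4) → (32, 4) → (32, 5)

Answer: 32, 5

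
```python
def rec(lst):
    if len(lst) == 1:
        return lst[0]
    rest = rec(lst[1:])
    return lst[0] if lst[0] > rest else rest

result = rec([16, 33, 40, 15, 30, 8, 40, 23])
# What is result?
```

Recursive max over [16, 33, 40, 15, 30, 8, 40, 23] = 40

Answer: 40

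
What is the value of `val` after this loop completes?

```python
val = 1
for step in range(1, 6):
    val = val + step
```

Start at 1, add 1 through 5
`val` takes the values: 1 → 2 → 4 → 7 → 11 → 16

Answer: 16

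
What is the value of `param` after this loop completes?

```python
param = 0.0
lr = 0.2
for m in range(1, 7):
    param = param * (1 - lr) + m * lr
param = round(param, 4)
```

Moving average with lr=0.2
`param` takes the values: 0.0 → 0.2 → 0.56 → 1.048 → 1.6384 → 2.31072 → 3.048576 → 3.0486

Answer: 3.0486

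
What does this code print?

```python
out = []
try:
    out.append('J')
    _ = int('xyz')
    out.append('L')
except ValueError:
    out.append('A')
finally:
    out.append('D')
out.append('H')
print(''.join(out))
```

Execution trace: 'J' (try body) → 'A' (except ValueError) → 'D' (finally) → 'H' (after the try/except). Output: JADH

Answer: JADH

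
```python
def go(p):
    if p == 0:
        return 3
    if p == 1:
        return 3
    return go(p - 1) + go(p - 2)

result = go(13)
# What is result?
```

Build up from base cases: go(0)=3, go(1)=3, go(2)=6, go(3)=9, go(4)=15, go(5)=24, go(6)=39, ..., go(13)=1131

Answer: 1131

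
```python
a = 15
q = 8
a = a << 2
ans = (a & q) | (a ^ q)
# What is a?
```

Trace:
`a = 15` → a = 15
`q = 8` → q = 8
`a = a << 2` → a = 60
`ans = (a & q) | (a ^ q)` → ans = 60
So a = 60

Answer: 60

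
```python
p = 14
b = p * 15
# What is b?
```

Trace:
`p = 14` → p = 14
`b = p * 15` → b = 210
So b = 210

Answer: 210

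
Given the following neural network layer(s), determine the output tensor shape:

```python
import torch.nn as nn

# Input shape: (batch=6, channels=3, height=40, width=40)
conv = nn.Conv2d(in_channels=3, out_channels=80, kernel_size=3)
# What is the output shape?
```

Input: (6, 3, 40, 40) -> Output: (6, 80, 38, 38)

Answer: (6, 80, 38, 38)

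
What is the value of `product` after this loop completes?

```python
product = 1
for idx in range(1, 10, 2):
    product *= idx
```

Product of 1, 3, 5, ... up to 9
`product` takes the values: 1 → 3 → 15 → 105 → 945

Answer: 945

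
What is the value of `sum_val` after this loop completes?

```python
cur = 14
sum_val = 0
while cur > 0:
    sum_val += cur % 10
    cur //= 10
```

Sum digits of 14
`sum_val` takes the values: 0 → 4 → 5

Answer: 5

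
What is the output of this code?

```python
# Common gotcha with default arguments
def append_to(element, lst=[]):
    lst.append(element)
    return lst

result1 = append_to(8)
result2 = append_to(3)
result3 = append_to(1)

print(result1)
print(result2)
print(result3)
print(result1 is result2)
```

Key concept: mutable default argument gotcha.
Step by step:
`result1 = append_to(8)` → result1 = [8]
`result2 = append_to(3)` → result1 = [8, 3] (same object as result2); result2 = [8, 3] (same object as result1)
`result3 = append_to(1)` → result1 = [8, 3, 1] (same object as result2, result3); result2 = [8, 3, 1] (same object as result1, result3); result3 = [8, 3, 1] (same object as result1, result2)
`print(result1)` → prints [8, 3, 1]
`print(result2)` → prints [8, 3, 1]
`print(result3)` → prints [8, 3, 1]
`print(result1 is result2)` → prints True

Answer:
[8, 3, 1]
[8, 3, 1]
[8, 3, 1]
True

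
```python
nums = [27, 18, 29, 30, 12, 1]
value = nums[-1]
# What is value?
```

Trace:
`nums = [27, 18, 29, 30, 12, 1]` → nums = [27, 18, 29, 30, 12, 1]
`value = nums[-1]` → value = 1
So value = 1

Answer: 1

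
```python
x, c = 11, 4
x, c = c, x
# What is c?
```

Trace:
`x, c = 11, 4` → x = 11; c = 4
`x, c = c, x` → x = 4; c = 11
So c = 11

Answer: 11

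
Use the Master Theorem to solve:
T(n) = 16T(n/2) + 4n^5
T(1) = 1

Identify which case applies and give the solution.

a=16, b=2, f(n)=4n^5. log_2(16) = 4. Since c=5 > 4 and the regularity condition holds (16(n/2)^5 = (16/2^5)n^5 with 16/2^5 < 1), Case 3 applies: T(n) = Θ(f(n)) = O(n^5).

Answer: O(n^5) - Case 3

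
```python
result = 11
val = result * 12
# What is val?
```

Trace:
`result = 11` → result = 11
`val = result * 12` → val = 132
So val = 132

Answer: 132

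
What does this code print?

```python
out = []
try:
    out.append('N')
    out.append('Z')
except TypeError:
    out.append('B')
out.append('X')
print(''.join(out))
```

Execution trace: 'N' (try body) → 'Z' (try body, no exception) → 'X' (after the try/except). Output: NZX

Answer: NZX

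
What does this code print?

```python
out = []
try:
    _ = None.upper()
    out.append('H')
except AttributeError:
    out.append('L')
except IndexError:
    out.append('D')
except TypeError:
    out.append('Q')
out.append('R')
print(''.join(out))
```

Execution trace: 'L' (except AttributeError) → 'R' (after the try/except). Output: LR

Answer: LR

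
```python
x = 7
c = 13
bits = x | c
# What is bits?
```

Trace:
`x = 7` → x = 7
`c = 13` → c = 13
`bits = x | c` → bits = 15
So bits = 15

Answer: 15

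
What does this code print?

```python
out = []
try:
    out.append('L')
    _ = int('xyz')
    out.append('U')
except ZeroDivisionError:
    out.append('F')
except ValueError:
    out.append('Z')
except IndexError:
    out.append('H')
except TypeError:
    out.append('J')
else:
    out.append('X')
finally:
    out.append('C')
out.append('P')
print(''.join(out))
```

Execution trace: 'L' (try body) → 'Z' (except ValueError) → 'C' (finally) → 'P' (after the try/except). Output: LZCP

Answer: LZCP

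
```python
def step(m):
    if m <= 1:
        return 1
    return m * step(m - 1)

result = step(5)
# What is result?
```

step(5) = 5 * 4 * 3 * 2 * 1 = 120

Answer: 120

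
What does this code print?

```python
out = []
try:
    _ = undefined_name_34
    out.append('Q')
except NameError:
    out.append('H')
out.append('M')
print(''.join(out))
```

Execution trace: 'H' (except NameError) → 'M' (after the try/except). Output: HM

Answer: HM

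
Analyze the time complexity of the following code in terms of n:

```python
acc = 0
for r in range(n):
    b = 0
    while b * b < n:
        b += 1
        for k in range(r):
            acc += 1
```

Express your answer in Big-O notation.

Each loop level contributes: n × √n × n. Multiplying the contributions gives O(n^2√n).

Answer: O(n^2√n)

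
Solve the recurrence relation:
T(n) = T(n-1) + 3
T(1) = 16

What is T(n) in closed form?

Unrolling: T(n) = T(1) + 3·(n-1) = 16 + 3(n-1) = 3n + 13.

Answer: T(n) = 3n + 13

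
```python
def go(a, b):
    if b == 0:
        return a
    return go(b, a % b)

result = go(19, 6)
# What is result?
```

go(19, 6) -> go(6, 1) -> go(1, 0) -> 1

Answer: 1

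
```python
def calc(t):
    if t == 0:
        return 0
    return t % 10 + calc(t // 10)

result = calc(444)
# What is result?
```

Sum of digits of 444: 4 + 4 + 4 = 12

Answer: 12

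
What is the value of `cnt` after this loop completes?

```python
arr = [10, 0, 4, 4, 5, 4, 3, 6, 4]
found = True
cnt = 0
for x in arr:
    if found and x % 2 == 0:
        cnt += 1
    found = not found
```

Count even values at even positions
`cnt` takes the values: 0 → 1 → 2 → 3

Answer: 3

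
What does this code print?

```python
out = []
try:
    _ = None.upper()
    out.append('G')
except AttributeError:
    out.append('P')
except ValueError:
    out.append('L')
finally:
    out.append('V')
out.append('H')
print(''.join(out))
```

Execution trace: 'P' (except AttributeError) → 'V' (finally) → 'H' (after the try/except). Output: PVH

Answer: PVH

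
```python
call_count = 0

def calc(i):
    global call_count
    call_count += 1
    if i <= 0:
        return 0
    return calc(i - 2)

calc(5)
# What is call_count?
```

Linear recursion stepping by 2: 4 calls from i=5 down to ≤0.

Answer: 4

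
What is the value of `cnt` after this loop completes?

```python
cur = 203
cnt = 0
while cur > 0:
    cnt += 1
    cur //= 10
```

Count digits by repeated division by 10
`cnt` takes the values: 0 → 1 → 2 → 3

Answer: 3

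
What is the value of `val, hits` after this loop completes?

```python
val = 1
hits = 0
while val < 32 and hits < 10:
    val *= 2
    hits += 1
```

Double until >= 32 or 10 iterations
`val, hits` takes the values: (1, 0) → (2, 0) → (2, 1) → (4, 1) → (4, 2) → (8, 2) → (8, 3) → (16, 3) → (16, 4) → (32, 4) → (32, 5)

Answer: 32, 5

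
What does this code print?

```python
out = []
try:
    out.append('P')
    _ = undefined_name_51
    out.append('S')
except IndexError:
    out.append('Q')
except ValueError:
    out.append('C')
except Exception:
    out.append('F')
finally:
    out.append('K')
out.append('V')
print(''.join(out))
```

Execution trace: 'P' (try body) → 'F' (except Exception) → 'K' (finally) → 'V' (after the try/except). Output: PFKV

Answer: PFKV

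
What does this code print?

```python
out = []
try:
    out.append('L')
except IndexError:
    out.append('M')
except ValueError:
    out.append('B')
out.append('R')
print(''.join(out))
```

Execution trace: 'L' (try body, no exception) → 'R' (after the try/except). Output: LR

Answer: LR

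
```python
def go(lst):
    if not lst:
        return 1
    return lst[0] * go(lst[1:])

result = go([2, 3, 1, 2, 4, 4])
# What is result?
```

Product over [2, 3, 1, 2, 4, 4] = 2 * 3 * 1 * 2 * 4 * 4 = 192

Answer: 192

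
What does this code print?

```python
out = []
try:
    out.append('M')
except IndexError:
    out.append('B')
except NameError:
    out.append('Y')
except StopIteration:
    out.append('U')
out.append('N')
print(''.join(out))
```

Execution trace: 'M' (try body, no exception) → 'N' (after the try/except). Output: MN

Answer: MN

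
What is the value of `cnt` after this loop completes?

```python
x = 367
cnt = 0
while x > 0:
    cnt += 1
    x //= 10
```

Count digits by repeated division by 10
`cnt` takes the values: 0 → 1 → 2 → 3

Answer: 3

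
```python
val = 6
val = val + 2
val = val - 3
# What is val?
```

Trace:
`val = 6` → val = 6
`val = val + 2` → val = 8
`val = val - 3` → val = 5
So val = 5

Answer: 5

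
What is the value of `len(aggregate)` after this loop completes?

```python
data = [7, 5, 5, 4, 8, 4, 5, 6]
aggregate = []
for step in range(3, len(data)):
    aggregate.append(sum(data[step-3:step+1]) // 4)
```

Number of 4-element averages
`aggregate` takes the values: [] → [5] → [5, 5] → [5, 5, 5] → [5, 5, 5, 5] → [5, 5, 5, 5, 5]
So `len(aggregate)` = 5

Answer: 5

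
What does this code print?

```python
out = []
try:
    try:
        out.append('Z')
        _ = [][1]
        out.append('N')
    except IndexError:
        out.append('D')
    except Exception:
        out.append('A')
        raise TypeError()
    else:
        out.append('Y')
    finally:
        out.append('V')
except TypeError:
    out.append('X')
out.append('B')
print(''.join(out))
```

Execution trace: 'Z' (inner try body) → 'D' (inner except IndexError) → 'V' (inner finally) → 'B' (after the try/except). Output: ZDVB

Answer: ZDVB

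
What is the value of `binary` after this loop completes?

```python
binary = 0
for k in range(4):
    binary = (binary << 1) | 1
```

Build 4 consecutive 1-bits: 0b1111
`binary` takes the values: 0 → 1 → 3 → 7 → 15

Answer: 15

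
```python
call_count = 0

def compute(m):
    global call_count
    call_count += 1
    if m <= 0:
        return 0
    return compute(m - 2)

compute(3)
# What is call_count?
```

Linear recursion stepping by 2: 3 calls from m=3 down to ≤0.

Answer: 3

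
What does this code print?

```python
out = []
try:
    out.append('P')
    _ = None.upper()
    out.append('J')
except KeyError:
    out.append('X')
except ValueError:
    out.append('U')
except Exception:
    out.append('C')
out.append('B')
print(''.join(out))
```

Execution trace: 'P' (try body) → 'C' (except Exception) → 'B' (after the try/except). Output: PCB

Answer: PCB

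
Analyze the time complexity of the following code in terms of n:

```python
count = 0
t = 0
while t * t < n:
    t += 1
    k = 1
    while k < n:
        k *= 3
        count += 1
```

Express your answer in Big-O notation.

Each loop level contributes: √n × log n. Multiplying the contributions gives O(√n log n).

Answer: O(√n log n)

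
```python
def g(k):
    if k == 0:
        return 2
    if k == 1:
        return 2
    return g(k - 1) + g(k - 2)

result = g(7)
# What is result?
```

Build up from base cases: g(0)=2, g(1)=2, g(2)=4, g(3)=6, g(4)=10, g(5)=16, g(6)=26, ..., g(7)=42

Answer: 42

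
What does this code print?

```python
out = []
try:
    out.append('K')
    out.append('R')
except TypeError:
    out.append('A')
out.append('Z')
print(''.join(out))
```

Execution trace: 'K' (try body) → 'R' (try body, no exception) → 'Z' (after the try/except). Output: KRZ

Answer: KRZ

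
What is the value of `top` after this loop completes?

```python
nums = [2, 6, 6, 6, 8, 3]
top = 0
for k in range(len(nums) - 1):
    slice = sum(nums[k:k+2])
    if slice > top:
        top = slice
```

Max sum of 2-element window in [2, 6, 6, 6, 8, 3]
`top` takes the values: 0 → 8 → 12 → 14

Answer: 14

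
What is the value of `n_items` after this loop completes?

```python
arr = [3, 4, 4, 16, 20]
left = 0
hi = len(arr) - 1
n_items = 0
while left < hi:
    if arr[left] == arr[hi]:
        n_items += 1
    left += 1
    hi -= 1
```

Count matching pairs from ends
`n_items` takes the values: 0

Answer: 0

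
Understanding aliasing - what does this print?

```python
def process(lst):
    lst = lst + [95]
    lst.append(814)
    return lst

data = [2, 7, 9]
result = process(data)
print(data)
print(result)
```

Key concept: rebinding parameter vs mutation.
Step by step:
`data = [2, 7, 9]` → data = [2, 7, 9]
`result = process(data)` → result = [2, 7, 9, 95, 814]
`print(data)` → prints [2, 7, 9]
`print(result)` → prints [2, 7, 9, 95, 814]

Answer:
[2, 7, 9]
[2, 7, 9, 95, 814]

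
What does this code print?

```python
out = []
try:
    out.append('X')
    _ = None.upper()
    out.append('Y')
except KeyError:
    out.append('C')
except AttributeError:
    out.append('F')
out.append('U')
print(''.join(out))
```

Execution trace: 'X' (try body) → 'F' (except AttributeError) → 'U' (after the try/except). Output: XFU

Answer: XFU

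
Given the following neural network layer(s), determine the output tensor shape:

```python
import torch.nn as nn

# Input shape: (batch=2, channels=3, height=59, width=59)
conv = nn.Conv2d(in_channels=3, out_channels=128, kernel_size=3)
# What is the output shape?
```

Input: (2, 3, 59, 59) -> Output: (2, 128, 57, 57)

Answer: (2, 128, 57, 57)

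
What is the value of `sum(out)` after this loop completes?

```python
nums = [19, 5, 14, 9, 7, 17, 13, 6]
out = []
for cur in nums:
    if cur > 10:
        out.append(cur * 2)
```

Sum of doubled values > 10
`out` takes the values: [] → [38] → [38, 28] → [38, 28, 34] → [38, 28, 34, 26]
So `sum(out)` = 126

Answer: 126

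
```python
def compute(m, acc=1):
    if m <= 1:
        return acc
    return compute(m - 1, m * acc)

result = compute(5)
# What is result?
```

Accumulator trace (n, acc): (5, 1) -> (4, 5) -> (3, 20) -> (2, 60) -> (1, 120) -> return 120

Answer: 120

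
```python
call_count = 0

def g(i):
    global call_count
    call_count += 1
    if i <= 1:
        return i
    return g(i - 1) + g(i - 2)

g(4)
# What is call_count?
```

Calls(i) = 1 + Calls(i-1) + Calls(i-2); Calls(0)=Calls(1)=1. For i=4 this gives 9.

Answer: 9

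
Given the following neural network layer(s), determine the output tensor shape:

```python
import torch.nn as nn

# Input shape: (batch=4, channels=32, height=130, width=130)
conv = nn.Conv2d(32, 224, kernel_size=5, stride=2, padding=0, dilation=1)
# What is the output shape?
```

Input: (4, 32, 130, 130) -> Output: (4, 224, 63, 63)

Answer: (4, 224, 63, 63)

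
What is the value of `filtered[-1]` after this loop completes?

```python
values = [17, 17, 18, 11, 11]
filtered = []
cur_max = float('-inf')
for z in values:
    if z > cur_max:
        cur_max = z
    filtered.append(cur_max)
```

Running max ends at 18
`filtered` takes the values: [] → [17] → [17, 17] → [17, 17, 18] → [17, 17, 18, 18] → [17, 17, 18, 18, 18]
So `filtered[-1]` = 18

Answer: 18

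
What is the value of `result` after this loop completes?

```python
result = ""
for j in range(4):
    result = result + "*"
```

Repeat '*' 4 times
`result` takes the values: "" → "*" → "**" → "***" → "****"

Answer: "****"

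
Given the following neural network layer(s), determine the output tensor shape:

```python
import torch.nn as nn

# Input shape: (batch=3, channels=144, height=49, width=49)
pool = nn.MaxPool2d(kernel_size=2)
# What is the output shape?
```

Input: (3, 144, 49, 49) -> Output: (3, 144, 24, 24)

Answer: (3, 144, 24, 24)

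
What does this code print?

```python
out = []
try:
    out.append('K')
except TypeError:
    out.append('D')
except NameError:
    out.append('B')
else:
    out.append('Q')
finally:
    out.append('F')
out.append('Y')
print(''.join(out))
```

Execution trace: 'K' (try body, no exception) → 'Q' (else) → 'F' (finally) → 'Y' (after the try/except). Output: KQFY

Answer: KQFY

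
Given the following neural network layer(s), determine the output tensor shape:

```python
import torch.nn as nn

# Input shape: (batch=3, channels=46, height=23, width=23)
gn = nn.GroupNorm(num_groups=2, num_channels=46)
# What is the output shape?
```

Input: (3, 46, 23, 23) -> Output: (3, 46, 23, 23)

Answer: (3, 46, 23, 23)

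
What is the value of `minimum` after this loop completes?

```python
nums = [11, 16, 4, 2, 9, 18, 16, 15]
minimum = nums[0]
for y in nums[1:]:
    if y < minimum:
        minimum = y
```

Minimum of [11, 16, 4, 2, 9, 18, 16, 15]
`minimum` takes the values: 11 → 4 → 2

Answer: 2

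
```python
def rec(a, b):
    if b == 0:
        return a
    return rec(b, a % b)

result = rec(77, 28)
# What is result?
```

rec(77, 28) -> rec(28, 21) -> rec(21, 7) -> rec(7, 0) -> 7

Answer: 7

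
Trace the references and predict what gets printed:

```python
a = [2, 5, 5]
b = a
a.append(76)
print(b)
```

Key concept: basic list aliasing.
Step by step:
`a = [2, 5, 5]` → a = [2, 5, 5]
`b = a` → b = [2, 5, 5] (same object as a)
`a.append(76)` → a = [2, 5, 5, 76] (same object as b); b = [2, 5, 5, 76] (same object as a)
`print(b)` → prints [2, 5, 5, 76]

Answer: [2, 5, 5, 76]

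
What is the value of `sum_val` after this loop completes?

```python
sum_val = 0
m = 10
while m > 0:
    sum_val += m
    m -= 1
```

Sum 10 down to 1
`sum_val` takes the values: 0 → 10 → 19 → 27 → 34 → 40 → 45 → 49 → 52 → 54 → 55

Answer: 55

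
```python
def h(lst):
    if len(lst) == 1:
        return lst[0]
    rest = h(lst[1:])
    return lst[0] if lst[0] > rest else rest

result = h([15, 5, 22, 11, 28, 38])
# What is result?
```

Recursive max over [15, 5, 22, 11, 28, 38] = 38

Answer: 38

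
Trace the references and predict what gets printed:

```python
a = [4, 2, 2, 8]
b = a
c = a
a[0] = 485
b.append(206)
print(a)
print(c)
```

Key concept: multiple aliases.
Step by step:
`a = [4, 2, 2, 8]` → a = [4, 2, 2, 8]
`b = a` → b = [4, 2, 2, 8] (same object as a)
`c = a` → c = [4, 2, 2, 8] (same object as a, b)
`a[0] = 485` → a = [485, 2, 2, 8] (same object as b, c); b = [485, 2, 2, 8] (same object as a, c); c = [485, 2, 2, 8] (same object as a, b)
`b.append(206)` → a = [485, 2, 2, 8, 206] (same object as b, c); b = [485, 2, 2, 8, 206] (same object as a, c); c = [485, 2, 2, 8, 206] (same object as a, b)
`print(a)` → prints [485, 2, 2, 8, 206]
`print(c)` → prints [485, 2, 2, 8, 206]

Answer:
[485, 2, 2, 8, 206]
[485, 2, 2, 8, 206]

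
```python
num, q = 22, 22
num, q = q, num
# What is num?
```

Trace:
`num, q = 22, 22` → num = 22; q = 22
`num, q = q, num` → num = 22; q = 22
So num = 22

Answer: 22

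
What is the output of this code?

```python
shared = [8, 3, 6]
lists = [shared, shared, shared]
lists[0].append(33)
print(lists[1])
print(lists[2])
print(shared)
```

Key concept: list of same reference.
Step by step:
`shared = [8, 3, 6]` → shared = [8, 3, 6]
`lists = [shared, shared, shared]` → lists = [[8, 3, 6], [8, 3, 6], [8, 3, 6]]
`lists[0].append(33)` → shared = [8, 3, 6, 33]; lists = [[8, 3, 6, 33], [8, 3, 6, 33], [8, 3, 6, 33]]
`print(lists[1])` → prints [8, 3, 6, 33]
`print(lists[2])` → prints [8, 3, 6, 33]
`print(shared)` → prints [8, 3, 6, 33]

Answer:
[8, 3, 6, 33]
[8, 3, 6, 33]
[8, 3, 6, 33]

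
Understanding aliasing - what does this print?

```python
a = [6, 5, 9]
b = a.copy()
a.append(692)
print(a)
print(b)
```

Key concept: list.copy() creates independent copy.
Step by step:
`a = [6, 5, 9]` → a = [6, 5, 9]
`b = a.copy()` → b = [6, 5, 9]
`a.append(692)` → a = [6, 5, 9, 692]
`print(a)` → prints [6, 5, 9, 692]
`print(b)` → prints [6, 5, 9]

Answer:
[6, 5, 9, 692]
[6, 5, 9]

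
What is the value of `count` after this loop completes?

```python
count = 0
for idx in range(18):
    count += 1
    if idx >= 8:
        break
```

Loop breaks when idx reaches 8, count is 9
`count` takes the values: 0 → 1 → 2 → 3 → 4 → 5 → 6 → 7 → 8 → 9

Answer: 9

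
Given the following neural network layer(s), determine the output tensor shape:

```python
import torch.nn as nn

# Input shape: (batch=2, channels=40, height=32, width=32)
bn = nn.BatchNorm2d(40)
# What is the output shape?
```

Input: (2, 40, 32, 32) -> Output: (2, 40, 32, 32)

Answer: (2, 40, 32, 32)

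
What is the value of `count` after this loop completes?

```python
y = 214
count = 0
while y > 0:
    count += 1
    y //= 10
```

Count digits by repeated division by 10
`count` takes the values: 0 → 1 → 2 → 3

Answer: 3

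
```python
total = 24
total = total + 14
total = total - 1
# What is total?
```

Trace:
`total = 24` → total = 24
`total = total + 14` → total = 38
`total = total - 1` → total = 37
So total = 37

Answer: 37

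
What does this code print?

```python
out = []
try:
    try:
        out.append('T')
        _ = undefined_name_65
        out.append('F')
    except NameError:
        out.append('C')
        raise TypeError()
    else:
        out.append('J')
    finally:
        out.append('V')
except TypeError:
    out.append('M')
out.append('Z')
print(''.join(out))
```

Execution trace: 'T' (inner try body) → 'C' (inner except NameError) → 'V' (inner finally) → 'M' (outer except TypeError) → 'Z' (after the try/except). Output: TCVMZ

Answer: TCVMZ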